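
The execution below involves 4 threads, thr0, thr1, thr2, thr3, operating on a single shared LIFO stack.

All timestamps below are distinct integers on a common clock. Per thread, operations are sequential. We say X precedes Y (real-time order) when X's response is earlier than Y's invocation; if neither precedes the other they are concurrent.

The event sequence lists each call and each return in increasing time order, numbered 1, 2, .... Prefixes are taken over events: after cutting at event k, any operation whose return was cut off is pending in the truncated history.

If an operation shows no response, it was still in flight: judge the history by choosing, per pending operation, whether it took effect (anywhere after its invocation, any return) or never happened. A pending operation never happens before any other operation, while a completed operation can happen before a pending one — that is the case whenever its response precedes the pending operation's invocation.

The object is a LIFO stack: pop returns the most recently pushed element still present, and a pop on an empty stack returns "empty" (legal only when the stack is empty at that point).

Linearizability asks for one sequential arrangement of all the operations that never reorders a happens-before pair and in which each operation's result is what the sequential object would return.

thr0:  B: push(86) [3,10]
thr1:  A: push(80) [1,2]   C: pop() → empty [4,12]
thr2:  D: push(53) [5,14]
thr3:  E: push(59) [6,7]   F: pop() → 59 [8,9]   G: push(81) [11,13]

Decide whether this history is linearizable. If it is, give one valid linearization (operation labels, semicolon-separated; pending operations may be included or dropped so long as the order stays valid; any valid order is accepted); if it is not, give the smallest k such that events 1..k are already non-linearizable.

not linearizable — minimal violating prefix: 12 events

cut after 11 events: linearizable; cut after 12 events (C responds, time 12): not linearizable
no legal order exists: 12 real-time-consistent candidates over 5 completed LIFO stack operations, all rejected
including or dropping the 2 pending operations (D, G) in any combination fails
e.g. A, B, C, E, F (pending dropped): illegal at step 3, since C pop() → empty cannot apply there
e.g. A, B, E, C, F (pending dropped): illegal at step 4, since C pop() → empty cannot apply there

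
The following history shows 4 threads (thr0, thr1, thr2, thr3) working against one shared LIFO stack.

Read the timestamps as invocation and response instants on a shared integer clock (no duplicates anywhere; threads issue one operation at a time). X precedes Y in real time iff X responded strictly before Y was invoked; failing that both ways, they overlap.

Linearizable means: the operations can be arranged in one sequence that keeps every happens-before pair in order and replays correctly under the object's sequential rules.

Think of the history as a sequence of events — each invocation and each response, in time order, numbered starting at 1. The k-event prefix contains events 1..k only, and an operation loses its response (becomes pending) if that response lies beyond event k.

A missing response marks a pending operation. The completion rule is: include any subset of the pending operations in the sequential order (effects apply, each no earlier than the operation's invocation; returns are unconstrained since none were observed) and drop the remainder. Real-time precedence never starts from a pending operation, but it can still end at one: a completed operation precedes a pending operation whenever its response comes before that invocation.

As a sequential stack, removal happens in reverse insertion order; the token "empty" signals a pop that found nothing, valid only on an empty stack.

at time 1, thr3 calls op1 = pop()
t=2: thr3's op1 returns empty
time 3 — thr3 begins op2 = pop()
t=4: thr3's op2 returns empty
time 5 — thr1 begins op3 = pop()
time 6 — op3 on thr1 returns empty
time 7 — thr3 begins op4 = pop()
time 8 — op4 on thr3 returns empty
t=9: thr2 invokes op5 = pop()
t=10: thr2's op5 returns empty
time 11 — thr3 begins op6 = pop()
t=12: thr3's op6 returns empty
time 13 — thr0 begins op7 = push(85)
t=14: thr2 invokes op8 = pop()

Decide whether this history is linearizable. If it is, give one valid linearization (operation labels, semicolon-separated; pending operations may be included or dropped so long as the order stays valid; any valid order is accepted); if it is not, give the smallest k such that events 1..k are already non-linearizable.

linearizable — witness: op1; op2; op3; op4; op5; op6

step 1: op1 pop() → empty — stack <>
step 2: op2 pop() → empty — stack <>
step 3: op3 pop() → empty — stack <>
step 4: op4 pop() → empty — stack <>
step 5: op5 pop() → empty — stack <>
step 6: op6 pop() → empty — stack <>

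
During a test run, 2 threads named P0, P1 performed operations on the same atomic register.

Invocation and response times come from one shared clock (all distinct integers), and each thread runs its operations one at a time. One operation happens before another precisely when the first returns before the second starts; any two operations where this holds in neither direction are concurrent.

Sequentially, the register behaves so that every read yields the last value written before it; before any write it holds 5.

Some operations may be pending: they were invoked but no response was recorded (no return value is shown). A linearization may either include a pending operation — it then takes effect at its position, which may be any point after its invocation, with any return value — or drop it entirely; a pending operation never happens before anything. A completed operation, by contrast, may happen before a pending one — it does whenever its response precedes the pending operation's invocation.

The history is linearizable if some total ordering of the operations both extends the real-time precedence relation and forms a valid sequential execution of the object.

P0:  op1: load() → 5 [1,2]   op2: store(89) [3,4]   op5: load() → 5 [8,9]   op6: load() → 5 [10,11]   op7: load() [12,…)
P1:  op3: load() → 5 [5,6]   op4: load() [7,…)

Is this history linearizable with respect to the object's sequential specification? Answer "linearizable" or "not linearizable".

not linearizable

through event 5 a valid linearization exists; event 6 (op3 responding at time 6) ends that
a single order respects real time; the 3 completed atomic register operations fail replay along it
take op1, op2, op3: step 3 already fails, because op3 load() → 5 cannot occur there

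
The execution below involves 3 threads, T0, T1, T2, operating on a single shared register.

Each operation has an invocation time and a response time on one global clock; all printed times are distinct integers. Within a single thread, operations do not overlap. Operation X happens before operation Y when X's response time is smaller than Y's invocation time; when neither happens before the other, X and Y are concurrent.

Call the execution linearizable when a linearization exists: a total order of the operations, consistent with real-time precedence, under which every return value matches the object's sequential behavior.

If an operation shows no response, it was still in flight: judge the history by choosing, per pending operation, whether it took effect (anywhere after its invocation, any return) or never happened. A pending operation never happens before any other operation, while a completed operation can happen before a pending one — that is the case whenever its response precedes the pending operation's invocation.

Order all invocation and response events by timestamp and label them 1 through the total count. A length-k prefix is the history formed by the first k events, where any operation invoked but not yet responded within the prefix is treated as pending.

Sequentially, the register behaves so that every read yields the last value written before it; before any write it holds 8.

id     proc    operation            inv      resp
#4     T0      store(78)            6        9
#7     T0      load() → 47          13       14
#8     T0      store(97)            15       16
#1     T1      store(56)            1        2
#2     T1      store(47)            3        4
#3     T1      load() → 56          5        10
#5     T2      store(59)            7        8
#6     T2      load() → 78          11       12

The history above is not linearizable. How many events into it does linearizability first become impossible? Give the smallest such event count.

10

a valid linearization of events 1..9 exists, for instance #1, #2, #3, #4, #5:
1. #1 store(56), leaving value 56
2. #2 store(47), leaving value 47
3. #3 load() (pending, included), leaving value 47
4. #4 store(78), leaving value 78
5. #5 store(59), leaving value 59
at event 10 (#3's time-10 response) nothing linearizes any more
sample order #1, #2, #3, #4, #5 stalls at step 3 — #3 load() → 56 has no legal effect
sample order #1, #2, #3, #5, #4 stalls at step 3 — #3 load() → 56 has no legal effect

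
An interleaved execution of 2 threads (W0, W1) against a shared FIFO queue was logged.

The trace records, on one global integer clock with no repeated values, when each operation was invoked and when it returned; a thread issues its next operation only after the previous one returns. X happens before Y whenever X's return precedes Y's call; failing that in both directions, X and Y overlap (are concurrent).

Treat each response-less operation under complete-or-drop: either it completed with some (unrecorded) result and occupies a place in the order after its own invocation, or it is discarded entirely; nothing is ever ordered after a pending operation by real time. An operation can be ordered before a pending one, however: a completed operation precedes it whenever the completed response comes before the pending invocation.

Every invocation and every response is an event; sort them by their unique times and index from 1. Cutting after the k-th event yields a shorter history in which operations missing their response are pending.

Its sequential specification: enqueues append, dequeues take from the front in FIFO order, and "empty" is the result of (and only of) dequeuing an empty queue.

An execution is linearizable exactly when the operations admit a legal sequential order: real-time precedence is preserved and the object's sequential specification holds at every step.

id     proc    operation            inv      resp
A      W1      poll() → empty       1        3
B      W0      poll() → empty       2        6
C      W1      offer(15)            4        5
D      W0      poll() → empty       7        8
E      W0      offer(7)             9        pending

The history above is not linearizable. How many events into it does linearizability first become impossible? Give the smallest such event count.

events 1..7 are still linearizable — one witness is A, B, C:
1. A poll() → empty, leaving queue <>
2. B poll() → empty, leaving queue <>
3. C offer(15), leaving queue <15>
adding event 8 (D responds at 8) leaves no legal real-time order
for example A, B, C, D fails at step 4: D poll() → empty is not legal there
for example A, C, B, D fails at step 3: B poll() → empty is not legal there

8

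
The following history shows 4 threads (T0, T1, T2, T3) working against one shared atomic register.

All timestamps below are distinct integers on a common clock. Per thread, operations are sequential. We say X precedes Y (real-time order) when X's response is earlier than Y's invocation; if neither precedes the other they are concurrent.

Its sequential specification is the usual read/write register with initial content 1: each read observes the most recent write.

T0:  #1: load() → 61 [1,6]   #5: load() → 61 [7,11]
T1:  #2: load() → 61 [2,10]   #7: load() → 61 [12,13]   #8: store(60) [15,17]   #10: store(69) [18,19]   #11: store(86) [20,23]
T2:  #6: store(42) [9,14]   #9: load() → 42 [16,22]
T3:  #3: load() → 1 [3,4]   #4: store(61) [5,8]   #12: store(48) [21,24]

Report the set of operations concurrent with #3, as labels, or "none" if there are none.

#1, #2

#3 spans [3,4]; an op avoiding the whole window 3..4 is ordered, any other is concurrent
#1 [1,6]: concurrent
#2 [2,10]: concurrent
#4 [5,8]: after
#5 [7,11]: after
#6 [9,14]: after
#7 [12,13]: after
#8 [15,17]: after
#9 [16,22]: after
#10 [18,19]: after
#11 [20,23]: after
#12 [21,24]: after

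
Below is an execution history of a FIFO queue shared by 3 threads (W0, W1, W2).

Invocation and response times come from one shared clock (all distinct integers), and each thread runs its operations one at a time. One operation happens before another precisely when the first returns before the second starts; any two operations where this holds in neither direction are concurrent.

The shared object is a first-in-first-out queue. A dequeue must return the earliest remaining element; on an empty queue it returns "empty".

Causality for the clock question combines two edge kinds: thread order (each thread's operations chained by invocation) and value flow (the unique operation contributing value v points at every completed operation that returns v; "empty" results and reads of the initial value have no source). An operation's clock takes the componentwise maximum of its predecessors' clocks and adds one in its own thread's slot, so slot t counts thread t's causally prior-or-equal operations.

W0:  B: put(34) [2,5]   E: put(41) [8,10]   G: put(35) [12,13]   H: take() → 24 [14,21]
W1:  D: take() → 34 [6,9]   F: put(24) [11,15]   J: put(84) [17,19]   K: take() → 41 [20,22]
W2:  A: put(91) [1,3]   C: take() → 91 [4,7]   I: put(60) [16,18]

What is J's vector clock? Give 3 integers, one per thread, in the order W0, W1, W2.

A, invoked 1, has no incoming edges; only W2's bump applies → (0, 0, 1)
B, invoked 2, has no incoming edges; only W0's bump applies → (1, 0, 0)
C (invocation 4): componentwise max over VC(A)=(0, 0, 1), +1 at W2, giving (0, 0, 2)
D (invocation 6): componentwise max over VC(B)=(1, 0, 0), +1 at W1, giving (1, 1, 0)
E (invocation 8): componentwise max over VC(B)=(1, 0, 0), +1 at W0, giving (2, 0, 0)
I (invocation 16): componentwise max over VC(C)=(0, 0, 2), +1 at W2, giving (0, 0, 3)
F (invocation 11): componentwise max over VC(D)=(1, 1, 0), +1 at W1, giving (1, 2, 0)
G (invocation 12): componentwise max over VC(E)=(2, 0, 0), +1 at W0, giving (3, 0, 0)
J (invocation 17): componentwise max over VC(F)=(1, 2, 0), +1 at W1, giving (1, 3, 0)
K (invocation 20): componentwise max over VC(E)=(2, 0, 0), VC(J)=(1, 3, 0), +1 at W1, giving (2, 4, 0)
H (invocation 14): componentwise max over VC(F)=(1, 2, 0), VC(G)=(3, 0, 0), +1 at W0, giving (4, 2, 0)
target: VC(J) = (1, 3, 0)

(1, 3, 0)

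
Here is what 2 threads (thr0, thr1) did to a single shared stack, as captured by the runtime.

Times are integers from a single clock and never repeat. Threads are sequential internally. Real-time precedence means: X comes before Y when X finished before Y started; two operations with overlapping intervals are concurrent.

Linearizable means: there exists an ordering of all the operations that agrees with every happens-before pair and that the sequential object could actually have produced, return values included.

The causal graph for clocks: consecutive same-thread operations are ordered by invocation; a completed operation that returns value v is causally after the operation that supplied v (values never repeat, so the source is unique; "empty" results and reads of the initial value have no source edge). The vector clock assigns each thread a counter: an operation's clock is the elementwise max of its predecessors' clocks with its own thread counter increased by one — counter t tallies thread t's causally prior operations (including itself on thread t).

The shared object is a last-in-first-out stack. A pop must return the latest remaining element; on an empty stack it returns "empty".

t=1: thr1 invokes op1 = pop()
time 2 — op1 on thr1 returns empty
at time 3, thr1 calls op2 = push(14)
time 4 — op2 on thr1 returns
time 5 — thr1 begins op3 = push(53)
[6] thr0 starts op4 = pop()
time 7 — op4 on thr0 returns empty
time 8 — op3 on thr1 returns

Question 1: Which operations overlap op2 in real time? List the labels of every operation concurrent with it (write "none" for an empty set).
none

concurrent with op2 ([3,4]): every op whose interval crosses 3..4
op1 [1,2]: before
op3 [5,8]: after
op4 [6,7]: after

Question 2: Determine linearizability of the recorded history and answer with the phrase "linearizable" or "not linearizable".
not linearizable

events 1..6 are fine; event 7 — the response of op4 at time 7 — makes the prefix non-linearizable
the sole real-time-consistent order of 3 completed operations fails the stack replay
every completion of the 1 pending operation (op3) was checked; none linearizes
for example op1, op2, op4 (pending dropped) fails at step 3: op4 pop() → empty is not legal there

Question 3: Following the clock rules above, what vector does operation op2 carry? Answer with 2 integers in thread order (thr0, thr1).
(0, 2)

op1, invoked 1, has no incoming edges; only thr1's bump applies → (0, 1)
op4, invoked 6, has no incoming edges; only thr0's bump applies → (1, 0)
VC(op2, invoked at 3): max of VC(op1)=(0, 1), then +1 on thread thr1 → (0, 2)
VC(op3, invoked at 5): max of VC(op2)=(0, 2), then +1 on thread thr1 → (0, 3)
target: VC(op2) = (0, 2)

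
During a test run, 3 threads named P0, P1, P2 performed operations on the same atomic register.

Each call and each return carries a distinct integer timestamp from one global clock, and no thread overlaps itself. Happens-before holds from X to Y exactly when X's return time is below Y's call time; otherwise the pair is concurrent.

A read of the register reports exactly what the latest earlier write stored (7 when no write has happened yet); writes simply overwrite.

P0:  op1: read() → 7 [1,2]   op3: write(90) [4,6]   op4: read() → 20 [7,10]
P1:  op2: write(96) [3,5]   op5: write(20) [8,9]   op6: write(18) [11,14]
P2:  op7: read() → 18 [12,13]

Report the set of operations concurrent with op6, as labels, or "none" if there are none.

op6 spans [11,14]: anything still running between times 11 and 14 counts as concurrent
op1 [1,2]: before
op2 [3,5]: before
op3 [4,6]: before
op4 [7,10]: before
op5 [8,9]: before
op7 [12,13]: concurrent

op7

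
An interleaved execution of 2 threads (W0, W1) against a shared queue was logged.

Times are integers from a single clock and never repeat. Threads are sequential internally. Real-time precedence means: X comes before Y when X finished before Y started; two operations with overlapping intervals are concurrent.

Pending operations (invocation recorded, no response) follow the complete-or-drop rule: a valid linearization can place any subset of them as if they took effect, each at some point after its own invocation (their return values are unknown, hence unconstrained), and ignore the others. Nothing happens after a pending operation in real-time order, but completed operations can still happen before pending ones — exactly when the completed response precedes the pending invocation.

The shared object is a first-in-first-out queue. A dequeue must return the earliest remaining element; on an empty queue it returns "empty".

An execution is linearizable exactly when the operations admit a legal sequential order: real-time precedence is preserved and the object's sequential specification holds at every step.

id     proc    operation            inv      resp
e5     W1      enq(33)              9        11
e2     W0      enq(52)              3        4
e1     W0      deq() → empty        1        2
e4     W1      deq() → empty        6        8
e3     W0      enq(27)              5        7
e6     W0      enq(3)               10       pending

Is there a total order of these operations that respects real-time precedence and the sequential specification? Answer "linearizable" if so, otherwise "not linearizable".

prefix check: 1..7 passes, 1..8 fails once e4's time-8 response joins
2 orders of the 4 completed queue ops respect real time; none is legal
e.g. e1, e2, e3, e4: illegal at step 4, since e4 deq() → empty cannot apply there
e.g. e1, e2, e4, e3: illegal at step 3, since e4 deq() → empty cannot apply there

not linearizable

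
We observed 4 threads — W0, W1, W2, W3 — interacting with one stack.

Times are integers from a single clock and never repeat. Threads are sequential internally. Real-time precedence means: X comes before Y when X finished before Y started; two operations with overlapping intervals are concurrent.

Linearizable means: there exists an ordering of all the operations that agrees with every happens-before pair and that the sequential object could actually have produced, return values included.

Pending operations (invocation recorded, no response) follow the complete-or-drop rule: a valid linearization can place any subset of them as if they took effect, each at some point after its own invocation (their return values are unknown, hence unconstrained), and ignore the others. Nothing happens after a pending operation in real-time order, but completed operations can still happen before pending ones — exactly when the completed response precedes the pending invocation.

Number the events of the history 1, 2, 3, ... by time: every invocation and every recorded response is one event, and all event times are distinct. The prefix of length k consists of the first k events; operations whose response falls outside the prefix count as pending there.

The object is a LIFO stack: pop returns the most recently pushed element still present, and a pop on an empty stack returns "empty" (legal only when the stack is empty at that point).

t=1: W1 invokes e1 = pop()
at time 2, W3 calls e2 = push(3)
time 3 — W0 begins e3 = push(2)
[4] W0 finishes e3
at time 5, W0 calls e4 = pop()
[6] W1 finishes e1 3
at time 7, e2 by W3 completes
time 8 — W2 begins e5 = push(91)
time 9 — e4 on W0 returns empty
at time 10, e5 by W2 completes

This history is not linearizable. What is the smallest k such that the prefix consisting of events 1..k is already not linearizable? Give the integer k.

events 1..8 are still linearizable — one witness is e2, e1, e3:
step 1: e2 push(3) — stack <3>
step 2: e1 pop() → 3 — stack <>
step 3: e3 push(2) — stack <2>
once event 9 joins (e4's response, time 9), exhaustive search finds no witness
no escape via the 1 pending operation (e5): every completion choice fails
take e1, e2, e3, e4 (pending dropped): step 1 already fails, because e1 pop() → 3 cannot occur there
take e1, e3, e2, e4 (pending dropped): step 1 already fails, because e1 pop() → 3 cannot occur there

9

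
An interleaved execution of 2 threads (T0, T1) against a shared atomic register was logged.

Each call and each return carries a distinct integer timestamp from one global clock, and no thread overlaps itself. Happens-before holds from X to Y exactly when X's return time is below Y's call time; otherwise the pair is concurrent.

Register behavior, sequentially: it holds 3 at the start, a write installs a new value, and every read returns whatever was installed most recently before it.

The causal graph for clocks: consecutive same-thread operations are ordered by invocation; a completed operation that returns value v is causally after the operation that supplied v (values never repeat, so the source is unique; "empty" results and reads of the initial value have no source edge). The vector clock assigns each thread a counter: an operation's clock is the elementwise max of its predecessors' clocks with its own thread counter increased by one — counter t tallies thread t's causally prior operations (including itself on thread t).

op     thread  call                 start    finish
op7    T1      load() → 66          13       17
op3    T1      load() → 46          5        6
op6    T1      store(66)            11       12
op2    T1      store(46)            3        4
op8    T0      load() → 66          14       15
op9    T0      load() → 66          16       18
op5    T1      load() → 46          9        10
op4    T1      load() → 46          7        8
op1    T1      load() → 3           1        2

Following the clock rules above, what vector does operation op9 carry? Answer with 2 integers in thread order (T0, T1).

VC(op1, invoked at 1): no causal predecessors; +1 on T1 → (0, 1)
op2 (invocation 3): componentwise max over VC(op1)=(0, 1), +1 at T1, giving (0, 2)
op3 (invocation 5): componentwise max over VC(op2)=(0, 2), +1 at T1, giving (0, 3)
op4 (invocation 7): componentwise max over VC(op2)=(0, 2), VC(op3)=(0, 3), +1 at T1, giving (0, 4)
op5 (invocation 9): componentwise max over VC(op2)=(0, 2), VC(op4)=(0, 4), +1 at T1, giving (0, 5)
op6 (invocation 11): componentwise max over VC(op5)=(0, 5), +1 at T1, giving (0, 6)
op7 (invocation 13): componentwise max over VC(op6)=(0, 6), +1 at T1, giving (0, 7)
op8 (invocation 14): componentwise max over VC(op6)=(0, 6), +1 at T0, giving (1, 6)
op9 (invocation 16): componentwise max over VC(op6)=(0, 6), VC(op8)=(1, 6), +1 at T0, giving (2, 6)
target: VC(op9) = (2, 6)

(2, 6)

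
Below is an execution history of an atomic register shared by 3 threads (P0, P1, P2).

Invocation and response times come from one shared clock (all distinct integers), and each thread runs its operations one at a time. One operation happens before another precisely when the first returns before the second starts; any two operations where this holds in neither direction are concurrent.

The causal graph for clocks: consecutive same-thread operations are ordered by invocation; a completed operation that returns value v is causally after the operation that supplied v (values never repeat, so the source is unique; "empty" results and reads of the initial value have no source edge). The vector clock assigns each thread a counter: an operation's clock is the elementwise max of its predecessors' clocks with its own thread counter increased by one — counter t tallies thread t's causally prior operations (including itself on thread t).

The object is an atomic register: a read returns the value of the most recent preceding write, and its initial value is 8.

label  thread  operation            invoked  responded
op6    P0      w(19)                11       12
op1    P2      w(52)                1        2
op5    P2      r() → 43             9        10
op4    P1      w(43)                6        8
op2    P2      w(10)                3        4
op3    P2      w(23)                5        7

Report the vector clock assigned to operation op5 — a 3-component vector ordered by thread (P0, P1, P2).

root op op1, invoked 1: fresh clock plus P2's own tick → (0, 0, 1)
root op op4, invoked 6: fresh clock plus P1's own tick → (0, 1, 0)
root op op6, invoked 11: fresh clock plus P0's own tick → (1, 0, 0)
op2 (invocation 3): componentwise max over VC(op1)=(0, 0, 1), +1 at P2, giving (0, 0, 2)
op3 (invocation 5): componentwise max over VC(op2)=(0, 0, 2), +1 at P2, giving (0, 0, 3)
op5 (invocation 9): componentwise max over VC(op3)=(0, 0, 3), VC(op4)=(0, 1, 0), +1 at P2, giving (0, 1, 4)
target: VC(op5) = (0, 1, 4)

(0, 1, 4)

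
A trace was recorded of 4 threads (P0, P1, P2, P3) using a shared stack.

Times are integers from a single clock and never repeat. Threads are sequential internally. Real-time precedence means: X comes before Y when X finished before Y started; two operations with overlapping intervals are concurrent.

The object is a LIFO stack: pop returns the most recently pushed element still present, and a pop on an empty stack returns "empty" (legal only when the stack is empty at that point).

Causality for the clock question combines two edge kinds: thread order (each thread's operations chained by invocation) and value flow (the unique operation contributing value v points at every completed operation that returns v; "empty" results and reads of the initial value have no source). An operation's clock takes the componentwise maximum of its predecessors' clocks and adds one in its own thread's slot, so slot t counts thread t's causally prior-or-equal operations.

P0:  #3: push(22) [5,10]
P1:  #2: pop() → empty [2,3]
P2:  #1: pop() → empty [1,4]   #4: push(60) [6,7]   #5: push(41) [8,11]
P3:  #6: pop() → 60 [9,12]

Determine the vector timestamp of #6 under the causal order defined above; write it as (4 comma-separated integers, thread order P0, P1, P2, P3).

#1 (invocation 1): nothing precedes it; P2's component alone gives (0, 0, 1, 0)
#2 (invocation 2): nothing precedes it; P1's component alone gives (0, 1, 0, 0)
#3 (invocation 5): nothing precedes it; P0's component alone gives (1, 0, 0, 0)
#4 (invocation 6): componentwise max over VC(#1)=(0, 0, 1, 0), +1 at P2, giving (0, 0, 2, 0)
#6 (invocation 9): componentwise max over VC(#4)=(0, 0, 2, 0), +1 at P3, giving (0, 0, 2, 1)
#5 (invocation 8): componentwise max over VC(#4)=(0, 0, 2, 0), +1 at P2, giving (0, 0, 3, 0)
target: VC(#6) = (0, 0, 2, 1)

(0, 0, 2, 1)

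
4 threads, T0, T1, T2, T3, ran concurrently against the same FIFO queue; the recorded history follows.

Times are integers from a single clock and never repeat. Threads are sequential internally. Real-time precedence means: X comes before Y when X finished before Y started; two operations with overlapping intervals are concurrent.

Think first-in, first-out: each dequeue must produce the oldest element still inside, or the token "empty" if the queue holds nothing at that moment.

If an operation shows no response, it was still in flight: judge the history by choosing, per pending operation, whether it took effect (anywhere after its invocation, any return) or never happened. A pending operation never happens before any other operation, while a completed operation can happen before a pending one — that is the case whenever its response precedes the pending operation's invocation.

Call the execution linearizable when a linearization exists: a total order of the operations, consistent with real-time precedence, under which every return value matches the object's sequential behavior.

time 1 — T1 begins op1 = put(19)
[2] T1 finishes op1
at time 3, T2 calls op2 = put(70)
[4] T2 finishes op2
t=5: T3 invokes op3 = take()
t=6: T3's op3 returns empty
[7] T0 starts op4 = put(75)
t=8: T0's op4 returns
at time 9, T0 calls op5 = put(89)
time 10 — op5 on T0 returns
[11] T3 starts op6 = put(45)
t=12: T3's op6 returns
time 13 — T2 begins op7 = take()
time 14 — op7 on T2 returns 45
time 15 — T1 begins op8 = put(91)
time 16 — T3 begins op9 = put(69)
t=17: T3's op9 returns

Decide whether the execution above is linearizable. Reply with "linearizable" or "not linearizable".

the violation lands at event 6, op3's response at time 6: events 1..5 linearize, events 1..6 do not
the completed operations (3 total) allow one real-time order; the FIFO queue replay rejects it
e.g. op1, op2, op3: illegal at step 3, since op3 take() → empty cannot apply there

not linearizable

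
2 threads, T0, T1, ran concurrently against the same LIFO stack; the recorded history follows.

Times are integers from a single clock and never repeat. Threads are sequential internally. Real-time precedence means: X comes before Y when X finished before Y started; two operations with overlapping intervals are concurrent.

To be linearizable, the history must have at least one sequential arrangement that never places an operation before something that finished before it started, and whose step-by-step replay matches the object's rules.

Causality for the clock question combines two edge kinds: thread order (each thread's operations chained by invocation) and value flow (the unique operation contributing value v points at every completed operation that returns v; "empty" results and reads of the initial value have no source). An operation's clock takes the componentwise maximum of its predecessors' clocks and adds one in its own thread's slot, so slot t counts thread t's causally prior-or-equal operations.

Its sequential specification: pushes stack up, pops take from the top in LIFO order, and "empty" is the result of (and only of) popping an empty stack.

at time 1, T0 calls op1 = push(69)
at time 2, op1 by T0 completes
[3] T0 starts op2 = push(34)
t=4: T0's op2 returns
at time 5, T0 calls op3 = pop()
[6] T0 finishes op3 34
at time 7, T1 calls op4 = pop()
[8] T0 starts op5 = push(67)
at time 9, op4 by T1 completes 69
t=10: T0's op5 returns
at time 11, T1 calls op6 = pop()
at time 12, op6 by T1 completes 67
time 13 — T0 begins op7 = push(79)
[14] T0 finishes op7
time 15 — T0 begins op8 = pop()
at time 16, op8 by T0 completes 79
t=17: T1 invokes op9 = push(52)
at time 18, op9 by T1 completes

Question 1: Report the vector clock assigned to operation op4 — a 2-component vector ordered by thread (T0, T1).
Answer: (1, 1)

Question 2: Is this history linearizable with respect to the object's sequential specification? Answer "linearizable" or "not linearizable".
linearizable

one valid linearization: op1, op2, op3, op4, op5, op6, op7, op8, op9
1. op1 push(69), leaving stack <69>
2. op2 push(34), leaving stack <69,34>
3. op3 pop() → 34, leaving stack <69>
4. op4 pop() → 69, leaving stack <>
5. op5 push(67), leaving stack <67>
6. op6 pop() → 67, leaving stack <>
7. op7 push(79), leaving stack <79>
8. op8 pop() → 79, leaving stack <>
9. op9 push(52), leaving stack <52>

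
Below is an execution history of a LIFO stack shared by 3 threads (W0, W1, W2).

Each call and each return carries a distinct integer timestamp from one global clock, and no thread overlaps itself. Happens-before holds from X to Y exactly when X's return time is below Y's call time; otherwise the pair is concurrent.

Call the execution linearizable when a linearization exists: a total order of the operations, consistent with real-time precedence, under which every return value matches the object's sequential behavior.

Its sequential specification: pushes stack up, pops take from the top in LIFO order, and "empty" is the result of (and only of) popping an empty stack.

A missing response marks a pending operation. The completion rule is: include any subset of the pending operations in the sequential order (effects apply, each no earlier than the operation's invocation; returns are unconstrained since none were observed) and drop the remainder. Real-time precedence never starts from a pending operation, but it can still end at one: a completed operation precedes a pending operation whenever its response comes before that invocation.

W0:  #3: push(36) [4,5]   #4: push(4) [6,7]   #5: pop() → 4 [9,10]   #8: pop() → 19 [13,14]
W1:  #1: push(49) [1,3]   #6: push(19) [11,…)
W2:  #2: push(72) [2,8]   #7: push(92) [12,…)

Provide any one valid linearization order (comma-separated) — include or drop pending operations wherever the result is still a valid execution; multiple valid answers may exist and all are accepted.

step 1: #1 push(49) — stack <49>
step 2: #2 push(72) — stack <49,72>
step 3: #3 push(36) — stack <49,72,36>
step 4: #4 push(4) — stack <49,72,36,4>
step 5: #5 pop() → 4 — stack <49,72,36>
step 6: #6 push(19) (pending, included) — stack <49,72,36,19>
step 7: #8 pop() → 19 — stack <49,72,36>

#1, #2, #3, #4, #5, #6, #8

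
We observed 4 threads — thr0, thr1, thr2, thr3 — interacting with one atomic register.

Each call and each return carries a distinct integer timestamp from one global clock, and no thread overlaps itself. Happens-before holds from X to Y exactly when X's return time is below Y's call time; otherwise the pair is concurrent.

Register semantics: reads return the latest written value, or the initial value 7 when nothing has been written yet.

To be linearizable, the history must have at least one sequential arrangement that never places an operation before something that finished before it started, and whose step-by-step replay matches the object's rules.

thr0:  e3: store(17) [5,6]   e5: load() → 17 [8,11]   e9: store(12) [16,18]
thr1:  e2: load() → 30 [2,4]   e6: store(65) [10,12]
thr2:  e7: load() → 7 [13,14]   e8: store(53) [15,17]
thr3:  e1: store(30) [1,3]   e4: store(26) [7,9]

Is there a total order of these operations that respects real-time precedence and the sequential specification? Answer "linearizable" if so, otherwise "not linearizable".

through event 13 a valid linearization exists; event 14 (e7 responding at time 14) ends that
checked exhaustively: 6 real-time-consistent orders of 7 completed operations, zero legal atomic register replays
e.g. e1, e2, e3, e4, e5, e6, e7: illegal at step 5, since e5 load() → 17 cannot apply there
e.g. e1, e2, e3, e4, e6, e5, e7: illegal at step 6, since e5 load() → 17 cannot apply there

not linearizable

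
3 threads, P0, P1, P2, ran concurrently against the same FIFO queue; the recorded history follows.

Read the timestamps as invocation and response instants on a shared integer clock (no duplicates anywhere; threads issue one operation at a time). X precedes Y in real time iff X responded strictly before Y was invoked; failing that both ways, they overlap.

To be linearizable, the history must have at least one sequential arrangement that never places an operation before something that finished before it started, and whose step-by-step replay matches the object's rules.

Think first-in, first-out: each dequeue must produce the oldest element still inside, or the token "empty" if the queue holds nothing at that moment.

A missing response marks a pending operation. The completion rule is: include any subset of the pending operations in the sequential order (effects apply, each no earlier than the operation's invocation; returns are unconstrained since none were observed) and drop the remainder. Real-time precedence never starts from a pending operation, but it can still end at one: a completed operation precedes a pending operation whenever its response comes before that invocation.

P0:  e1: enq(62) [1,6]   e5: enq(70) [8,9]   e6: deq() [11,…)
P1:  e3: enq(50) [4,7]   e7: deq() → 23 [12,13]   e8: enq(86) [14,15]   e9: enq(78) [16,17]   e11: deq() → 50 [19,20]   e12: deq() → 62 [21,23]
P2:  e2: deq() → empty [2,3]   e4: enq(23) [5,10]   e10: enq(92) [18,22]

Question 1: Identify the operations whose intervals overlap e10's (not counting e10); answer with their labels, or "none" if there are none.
e11, e12, e6

concurrent with e10 ([18,22]): every op whose interval crosses 18..22
e1 [1,6]: before
e2 [2,3]: before
e3 [4,7]: before
e4 [5,10]: before
e5 [8,9]: before
e6 [11,…): concurrent
e7 [12,13]: before
e8 [14,15]: before
e9 [16,17]: before
e11 [19,20]: concurrent
e12 [21,23]: concurrent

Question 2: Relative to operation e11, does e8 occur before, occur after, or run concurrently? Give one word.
before

e8 spans [14,15], e11 spans [19,20]
resp(e8)=15 < inv(e11)=19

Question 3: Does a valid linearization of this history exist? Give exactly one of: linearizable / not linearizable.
linearizable

witness order: e2, e4, e3, e1, e5, e7, e8, e9, e10, e11, e12
after step 1 (e2 deq() → empty): queue <>
after step 2 (e4 enq(23)): queue <23>
after step 3 (e3 enq(50)): queue <23,50>
after step 4 (e1 enq(62)): queue <23,50,62>
after step 5 (e5 enq(70)): queue <23,50,62,70>
after step 6 (e7 deq() → 23): queue <50,62,70>
after step 7 (e8 enq(86)): queue <50,62,70,86>
after step 8 (e9 enq(78)): queue <50,62,70,86,78>
after step 9 (e10 enq(92)): queue <50,62,70,86,78,92>
after step 10 (e11 deq() → 50): queue <62,70,86,78,92>
after step 11 (e12 deq() → 62): queue <70,86,78,92>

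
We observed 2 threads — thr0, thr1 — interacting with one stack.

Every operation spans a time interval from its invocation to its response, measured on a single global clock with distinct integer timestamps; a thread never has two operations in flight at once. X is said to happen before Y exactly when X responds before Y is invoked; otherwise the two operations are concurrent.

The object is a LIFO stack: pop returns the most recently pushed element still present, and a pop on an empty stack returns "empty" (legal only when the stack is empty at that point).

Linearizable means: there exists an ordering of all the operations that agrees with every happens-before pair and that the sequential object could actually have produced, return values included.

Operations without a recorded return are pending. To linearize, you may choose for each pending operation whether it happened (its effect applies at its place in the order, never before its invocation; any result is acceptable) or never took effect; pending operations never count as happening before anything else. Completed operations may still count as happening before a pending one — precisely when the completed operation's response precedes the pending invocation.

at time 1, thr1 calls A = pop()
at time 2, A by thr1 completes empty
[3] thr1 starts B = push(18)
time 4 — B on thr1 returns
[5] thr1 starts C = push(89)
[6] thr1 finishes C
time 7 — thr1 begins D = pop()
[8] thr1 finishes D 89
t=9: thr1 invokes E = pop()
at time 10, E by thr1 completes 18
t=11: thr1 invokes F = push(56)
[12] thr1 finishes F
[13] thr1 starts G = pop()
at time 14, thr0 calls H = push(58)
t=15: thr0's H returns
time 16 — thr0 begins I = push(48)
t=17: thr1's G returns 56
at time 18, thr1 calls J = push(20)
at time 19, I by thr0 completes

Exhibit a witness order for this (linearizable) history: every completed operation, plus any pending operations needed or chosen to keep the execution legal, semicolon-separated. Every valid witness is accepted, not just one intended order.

after step 1 (A pop() → empty): stack <>
after step 2 (B push(18)): stack <18>
after step 3 (C push(89)): stack <18,89>
after step 4 (D pop() → 89): stack <18>
after step 5 (E pop() → 18): stack <>
after step 6 (F push(56)): stack <56>
after step 7 (G pop() → 56): stack <>
after step 8 (H push(58)): stack <58>
after step 9 (I push(48)): stack <58,48>

A; B; C; D; E; F; G; H; I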